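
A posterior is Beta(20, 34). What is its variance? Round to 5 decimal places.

Var = αβ/[(α+β)²(α+β+1)] = (20×34)/(54²×55) = 680/160380 = 0.00424.

0.00424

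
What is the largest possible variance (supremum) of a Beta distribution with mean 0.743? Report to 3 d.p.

For fixed mean μ the Beta variance is μ(1−μ)/(α+β+1), increasing as α+β decreases.
Its least upper bound (not attained) is μ(1−μ) = 0.743·0.257 = 0.191.

0.191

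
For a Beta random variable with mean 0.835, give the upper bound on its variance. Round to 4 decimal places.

Var = μ(1−μ)/(α+β+1), which approaches μ(1−μ) as α+β → 0.
So the supremum is μ(1−μ) = 0.835×0.165 = 0.1378.

0.1378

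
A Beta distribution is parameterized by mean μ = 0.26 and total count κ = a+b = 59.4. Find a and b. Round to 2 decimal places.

a = 15.44, b = 43.96

a = μκ = 0.26×59.4 = 15.44 and b = (1−μ)κ = 0.74×59.4 = 43.96.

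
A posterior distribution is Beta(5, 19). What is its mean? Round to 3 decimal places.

0.208

E[X] = α/(α+β) = 5/24 = 0.208.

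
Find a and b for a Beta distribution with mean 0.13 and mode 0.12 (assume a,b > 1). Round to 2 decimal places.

a = 9.88, b = 66.12

Let s = a+b. Mean gives a = μs = 0.13s; mode gives (a−1)/(s−2) = 0.12.
Substituting: 0.13s − 1 = 0.12(s−2) = 0.12s − 0.24, so 0.01s = 0.76 and s = 76.0000.
Then a = 0.13×76.0000 = 9.88 and b = s−a = 66.12.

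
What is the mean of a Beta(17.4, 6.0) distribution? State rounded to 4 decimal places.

0.7436

E[X] = α/(α+β) = 17.4/23.4 = 0.7436.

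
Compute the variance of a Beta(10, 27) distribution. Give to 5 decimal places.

0.00519

μ = 10/37 = 0.270270; Var = μ(1−μ)/(α+β+1) = 0.1972243/38 = 0.00519.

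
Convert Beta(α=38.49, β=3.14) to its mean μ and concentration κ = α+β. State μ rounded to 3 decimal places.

κ = α+β = 38.49+3.14 = 41.63; μ = α/κ = 38.49/41.63 = 0.925.

μ = 0.925, κ = 41.63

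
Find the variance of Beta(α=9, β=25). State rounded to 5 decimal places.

Var = αβ/[(α+β)²(α+β+1)] = (9×25)/(34²×35) = 225/40460 = 0.00556.

0.00556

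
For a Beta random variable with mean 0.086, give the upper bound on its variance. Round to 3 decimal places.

0.079

For fixed mean μ the Beta variance is μ(1−μ)/(α+β+1), increasing as α+β decreases.
Its least upper bound (not attained) is μ(1−μ) = 0.086·0.914 = 0.079.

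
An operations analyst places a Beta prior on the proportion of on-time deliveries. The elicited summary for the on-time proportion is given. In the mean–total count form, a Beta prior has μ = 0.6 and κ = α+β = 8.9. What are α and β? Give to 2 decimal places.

Split κ in proportion μ : (1−μ): α = 0.6·8.9 = 5.34, β = 8.9 − 5.34 = 3.56.

α = 5.34, β = 3.56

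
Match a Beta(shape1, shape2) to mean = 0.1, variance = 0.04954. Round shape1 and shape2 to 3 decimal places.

Write ν = shape1+shape2; then shape1 = μν and Var = μ(1−μ)/(ν+1).
ν = μ(1−μ)/Var − 1 = 0.09/0.04954 − 1 = 0.8167.
shape1 = 0.1·0.8167 = 0.082, shape2 = 0.9·0.8167 = 0.735.

shape1 = 0.082, shape2 = 0.735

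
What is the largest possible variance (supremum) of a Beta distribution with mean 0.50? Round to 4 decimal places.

For fixed mean μ the Beta variance is μ(1−μ)/(α+β+1), increasing as α+β decreases.
Its least upper bound (not attained) is μ(1−μ) = 0.50·0.50 = 0.2500.

0.2500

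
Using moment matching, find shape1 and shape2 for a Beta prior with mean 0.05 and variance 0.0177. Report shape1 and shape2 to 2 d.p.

shape1 = 0.08, shape2 = 1.60

By moment matching, shape1+shape2 = μ(1−μ)/σ² − 1 = (0.05·0.95)/0.0177 − 1 = 2.6836 − 1 = 1.6836.
Since shape1/(shape1+shape2) = μ, shape1 = 0.05·1.6836 = 0.08 and shape2 = 0.95·1.6836 = 1.60.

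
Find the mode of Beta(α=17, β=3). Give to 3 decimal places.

0.889

With α,β > 1, mode = (α−1)/(α+β−2) = 16/18 = 0.889.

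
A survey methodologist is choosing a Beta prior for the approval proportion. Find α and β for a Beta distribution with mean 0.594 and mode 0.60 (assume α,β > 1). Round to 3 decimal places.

With s = α+β: μ = α/s and mode = (α−1)/(s−2). Eliminating α = μs,
μs − 1 = m(s−2) ⇒ s(μ−m) = 1−2m ⇒ s = -0.20/-0.006 = 33.3333.
So α = μs = 19.800, β = (1−μ)s = 13.533.

α = 19.800, β = 13.533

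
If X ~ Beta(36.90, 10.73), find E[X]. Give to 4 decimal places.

E[X] = α/(α+β) = 36.90/47.63 = 0.7747.

0.7747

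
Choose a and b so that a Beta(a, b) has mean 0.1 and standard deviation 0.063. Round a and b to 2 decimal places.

a = 2.17, b = 19.51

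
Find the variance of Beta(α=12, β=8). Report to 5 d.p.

μ = 12/20 = 0.600000; Var = μ(1−μ)/(α+β+1) = 0.2400000/21 = 0.01143.

0.01143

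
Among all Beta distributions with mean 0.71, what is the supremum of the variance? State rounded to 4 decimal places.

0.2059

For fixed mean μ the Beta variance is μ(1−μ)/(α+β+1), increasing as α+β decreases.
Its least upper bound (not attained) is μ(1−μ) = 0.71·0.29 = 0.2059.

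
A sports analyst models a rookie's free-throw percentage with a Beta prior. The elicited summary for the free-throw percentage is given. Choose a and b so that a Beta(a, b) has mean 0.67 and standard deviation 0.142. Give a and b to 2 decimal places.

Variance = 0.142² = 0.020164. The moment-matching identity a+b = μ(1−μ)/Var − 1 gives
a+b = 0.2211/0.020164 − 1 = 9.9651, so a = μ·9.9651 = 6.68 and b = (1−μ)·9.9651 = 3.29.

a = 6.68, b = 3.29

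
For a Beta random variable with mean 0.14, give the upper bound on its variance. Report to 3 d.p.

Var = μ(1−μ)/(α+β+1), which approaches μ(1−μ) as α+β → 0.
So the supremum is μ(1−μ) = 0.14×0.86 = 0.120.

0.120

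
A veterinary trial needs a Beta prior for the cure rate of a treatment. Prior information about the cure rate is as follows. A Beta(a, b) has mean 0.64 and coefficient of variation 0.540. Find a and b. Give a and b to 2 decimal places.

a = 0.59, b = 0.33

Var = (CV·μ)² = (0.540×0.64)² = 0.119439.
a+b = μ(1−μ)/Var − 1 = 0.2304/0.119439 − 1 = 0.9290.
Thus a = 0.64·0.9290 = 0.59 and b = 0.36·0.9290 = 0.33.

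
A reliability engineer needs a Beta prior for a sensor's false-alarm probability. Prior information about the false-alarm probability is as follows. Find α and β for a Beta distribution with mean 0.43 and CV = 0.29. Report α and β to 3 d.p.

α = 6.348, β = 8.414

Var = (CV·μ)² = (0.29×0.43)² = 0.015550.
α+β = μ(1−μ)/Var − 1 = 0.2451/0.015550 − 1 = 14.7620.
Thus α = 0.43·14.7620 = 6.348 and β = 0.57·14.7620 = 8.414.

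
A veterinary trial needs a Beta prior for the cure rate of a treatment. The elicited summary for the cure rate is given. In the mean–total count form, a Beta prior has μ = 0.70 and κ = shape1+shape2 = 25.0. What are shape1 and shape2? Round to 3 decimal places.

shape1 = μκ = 0.70×25.0 = 17.500 and shape2 = (1−μ)κ = 0.30×25.0 = 7.500.

shape1 = 17.500, shape2 = 7.500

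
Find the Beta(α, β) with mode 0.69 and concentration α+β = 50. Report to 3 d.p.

α = 34.120, β = 15.880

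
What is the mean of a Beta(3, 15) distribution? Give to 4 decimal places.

The Beta mean is α/(α+β) = 3/(3+15) = 0.1667.

0.1667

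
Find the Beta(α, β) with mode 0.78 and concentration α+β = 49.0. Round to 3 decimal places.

For α,β>1 the mode is (α−1)/(α+β−2), so α = mode·(κ−2)+1 = 0.78×47.0+1 = 37.660.
And β = (1−mode)·(κ−2)+1 = 0.22×47.0+1 = 11.340.

α = 37.660, β = 11.340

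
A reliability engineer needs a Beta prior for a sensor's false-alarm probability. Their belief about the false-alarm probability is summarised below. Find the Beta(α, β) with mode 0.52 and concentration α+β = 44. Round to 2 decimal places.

Since the density peak of Beta(α,β) is at (α−1)/(α+β−2),
α = 1 + 0.52(44−2) = 22.84 and β = 44 − 22.84 = 21.16.

α = 22.84, β = 21.16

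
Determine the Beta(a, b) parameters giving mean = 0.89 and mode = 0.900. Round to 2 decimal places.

With s = a+b: μ = a/s and mode = (a−1)/(s−2). Eliminating a = μs,
μs − 1 = m(s−2) ⇒ s(μ−m) = 1−2m ⇒ s = -0.800/-0.010 = 80.0000.
So a = μs = 71.20, b = (1−μ)s = 8.80.

a = 71.20, b = 8.80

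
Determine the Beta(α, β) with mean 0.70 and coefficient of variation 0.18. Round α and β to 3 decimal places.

σ = CV·μ = 0.18×0.70 = 0.12600, so σ² = 0.015876.
s+1 = μ(1−μ)/σ² = 0.2100/0.015876 = 13.2275, so s = α+β = 12.2275.
α = μs = 8.559, β = (1−μ)s = 3.668.

α = 8.559, β = 3.668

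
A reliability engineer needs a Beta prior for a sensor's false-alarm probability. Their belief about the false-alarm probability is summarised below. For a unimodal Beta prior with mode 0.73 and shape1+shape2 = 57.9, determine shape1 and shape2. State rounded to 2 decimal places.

Since the density peak of Beta(shape1,shape2) is at (shape1−1)/(shape1+shape2−2),
shape1 = 1 + 0.73(57.9−2) = 41.81 and shape2 = 57.9 − 41.81 = 16.09.

shape1 = 41.81, shape2 = 16.09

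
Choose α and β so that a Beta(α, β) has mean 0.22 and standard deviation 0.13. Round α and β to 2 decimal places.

α = 2.01, β = 7.14

First σ² = 0.0169. Setting α = μn, β = (1−μ)n with n = α+β,
μ(1−μ)/(n+1) = 0.0169 ⇒ n+1 = 0.1716/0.0169 = 10.1538 ⇒ n = 9.1538.
Hence α = 0.22×9.1538 = 2.01, β = 0.78×9.1538 = 7.14.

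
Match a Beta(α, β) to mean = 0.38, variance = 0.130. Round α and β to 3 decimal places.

α = 0.309, β = 0.504

By moment matching, α+β = μ(1−μ)/σ² − 1 = (0.38·0.62)/0.130 − 1 = 1.8123 − 1 = 0.8123.
Since α/(α+β) = μ, α = 0.38·0.8123 = 0.309 and β = 0.62·0.8123 = 0.504.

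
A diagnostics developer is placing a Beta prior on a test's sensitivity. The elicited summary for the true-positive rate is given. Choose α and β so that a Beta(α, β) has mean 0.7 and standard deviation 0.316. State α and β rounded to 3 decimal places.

First σ² = 0.099856. Setting α = μn, β = (1−μ)n with n = α+β,
μ(1−μ)/(n+1) = 0.099856 ⇒ n+1 = 0.21/0.099856 = 2.1030 ⇒ n = 1.1030.
Hence α = 0.7×1.1030 = 0.772, β = 0.3×1.1030 = 0.331.

α = 0.772, β = 0.331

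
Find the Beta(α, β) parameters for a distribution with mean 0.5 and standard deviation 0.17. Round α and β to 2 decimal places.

Variance = 0.17² = 0.0289. The moment-matching identity α+β = μ(1−μ)/Var − 1 gives
α+β = 0.25/0.0289 − 1 = 7.6505, so α = μ·7.6505 = 3.83 and β = (1−μ)·7.6505 = 3.83.

α = 3.83, β = 3.83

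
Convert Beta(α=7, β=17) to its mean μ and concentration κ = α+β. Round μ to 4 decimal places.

μ = 0.2917, κ = 24

κ = α+β = 7+17 = 24; μ = α/κ = 7/24 = 0.2917.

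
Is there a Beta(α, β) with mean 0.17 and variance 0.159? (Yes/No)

No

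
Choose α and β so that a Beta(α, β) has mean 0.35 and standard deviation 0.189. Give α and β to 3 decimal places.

First σ² = 0.035721. Setting α = μn, β = (1−μ)n with n = α+β,
μ(1−μ)/(n+1) = 0.035721 ⇒ n+1 = 0.2275/0.035721 = 6.3688 ⇒ n = 5.3688.
Hence α = 0.35×5.3688 = 1.879, β = 0.65×5.3688 = 3.490.

α = 1.879, β = 3.490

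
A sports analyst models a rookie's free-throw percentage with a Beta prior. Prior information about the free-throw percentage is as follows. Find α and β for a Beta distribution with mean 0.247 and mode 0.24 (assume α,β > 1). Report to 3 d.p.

With s = α+β: μ = α/s and mode = (α−1)/(s−2). Eliminating α = μs,
μs − 1 = m(s−2) ⇒ s(μ−m) = 1−2m ⇒ s = 0.52/0.007 = 74.2857.
So α = μs = 18.349, β = (1−μ)s = 55.937.

α = 18.349, β = 55.937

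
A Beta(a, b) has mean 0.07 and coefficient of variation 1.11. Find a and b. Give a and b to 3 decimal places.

a = 0.685, b = 9.098

σ = CV·μ = 1.11×0.07 = 0.07770, so σ² = 0.006037.
s+1 = μ(1−μ)/σ² = 0.0651/0.006037 = 10.7830, so s = a+b = 9.7830.
a = μs = 0.685, b = (1−μ)s = 9.098.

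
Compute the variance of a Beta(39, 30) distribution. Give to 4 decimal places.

Var = αβ/[(α+β)²(α+β+1)] = (39×30)/(69²×70) = 1170/333270 = 0.0035.

0.0035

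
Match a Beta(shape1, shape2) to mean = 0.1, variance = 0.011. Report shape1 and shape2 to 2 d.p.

shape1 = 0.72, shape2 = 6.46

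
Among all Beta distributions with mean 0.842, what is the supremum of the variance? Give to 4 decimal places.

Var = μ(1−μ)/(α+β+1), which approaches μ(1−μ) as α+β → 0.
So the supremum is μ(1−μ) = 0.842×0.158 = 0.1330.

0.1330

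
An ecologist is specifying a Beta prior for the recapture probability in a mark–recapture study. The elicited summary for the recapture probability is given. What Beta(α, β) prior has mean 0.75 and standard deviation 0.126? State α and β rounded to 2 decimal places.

σ² = 0.126² = 0.015876.
With s = α+β, Var = μ(1−μ)/(s+1), so s+1 = (0.75×0.25)/0.015876 = 11.8103 and s = 10.8103.
α = μs = 8.11, β = (1−μ)s = 2.70.

α = 8.11, β = 2.70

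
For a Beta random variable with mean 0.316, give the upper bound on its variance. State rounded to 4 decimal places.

0.2161

Var = μ(1−μ)/(α+β+1), which approaches μ(1−μ) as α+β → 0.
So the supremum is μ(1−μ) = 0.316×0.684 = 0.2161.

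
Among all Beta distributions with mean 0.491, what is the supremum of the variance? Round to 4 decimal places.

0.2499

Var = μ(1−μ)/(α+β+1), which approaches μ(1−μ) as α+β → 0.
So the supremum is μ(1−μ) = 0.491×0.509 = 0.2499.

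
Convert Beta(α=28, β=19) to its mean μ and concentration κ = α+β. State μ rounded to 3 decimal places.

κ = α+β = 28+19 = 47; μ = α/κ = 28/47 = 0.596.

μ = 0.596, κ = 47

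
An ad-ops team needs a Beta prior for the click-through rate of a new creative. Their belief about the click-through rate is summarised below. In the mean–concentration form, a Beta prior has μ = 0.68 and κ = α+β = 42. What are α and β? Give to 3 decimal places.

Split κ in proportion μ : (1−μ): α = 0.68·42 = 28.560, β = 42 − 28.560 = 13.440.

α = 28.560, β = 13.440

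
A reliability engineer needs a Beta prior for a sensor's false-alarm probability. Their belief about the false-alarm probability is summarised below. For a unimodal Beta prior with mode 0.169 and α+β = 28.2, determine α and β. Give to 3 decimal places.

α = 5.428, β = 22.772

Since the density peak of Beta(α,β) is at (α−1)/(α+β−2),
α = 1 + 0.169(28.2−2) = 5.428 and β = 28.2 − 5.428 = 22.772.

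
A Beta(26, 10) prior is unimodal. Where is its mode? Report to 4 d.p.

0.7353

The density x^(α−1)(1−x)^(β−1) is maximised at (α−1)/(α+β−2) = 25/34 = 0.7353.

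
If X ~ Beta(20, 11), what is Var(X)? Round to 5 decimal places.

μ = 20/31 = 0.645161; Var = μ(1−μ)/(α+β+1) = 0.2289282/32 = 0.00715.

0.00715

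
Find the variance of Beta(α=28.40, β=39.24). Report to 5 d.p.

0.00355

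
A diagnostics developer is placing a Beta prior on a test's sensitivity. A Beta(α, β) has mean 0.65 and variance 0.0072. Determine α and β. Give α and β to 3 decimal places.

α = 19.888, β = 10.709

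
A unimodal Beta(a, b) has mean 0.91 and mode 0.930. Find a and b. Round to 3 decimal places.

a = 39.130, b = 3.870

Let s = a+b. Mean gives a = μs = 0.91s; mode gives (a−1)/(s−2) = 0.930.
Substituting: 0.91s − 1 = 0.930(s−2) = 0.930s − 1.860, so -0.020s = -0.860 and s = 43.0000.
Then a = 0.91×43.0000 = 39.130 and b = s−a = 3.870.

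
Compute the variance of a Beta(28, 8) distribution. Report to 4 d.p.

α+β = 36 and αβ = 224, so Var = αβ/[(α+β)²(α+β+1)] = 224/47952 = 0.0047.

0.0047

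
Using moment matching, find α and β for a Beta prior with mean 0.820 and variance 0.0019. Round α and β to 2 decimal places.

α = 62.88, β = 13.80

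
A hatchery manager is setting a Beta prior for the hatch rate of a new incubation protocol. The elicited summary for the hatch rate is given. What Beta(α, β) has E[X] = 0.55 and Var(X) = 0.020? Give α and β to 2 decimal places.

Let s = α+β. The Beta variance is μ(1−μ)/(s+1).
So s+1 = μ(1−μ)/σ² = (0.55×0.45)/0.020 = 0.2475/0.020 = 12.3750, giving s = 11.3750.
Then α = μs = 0.55×11.3750 = 6.26 and β = (1−μ)s = 0.45×11.3750 = 5.12.

α = 6.26, β = 5.12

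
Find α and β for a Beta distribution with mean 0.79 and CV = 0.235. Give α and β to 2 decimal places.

α = 3.01, β = 0.80

σ = CV·μ = 0.235×0.79 = 0.18565, so σ² = 0.034466.
s+1 = μ(1−μ)/σ² = 0.1659/0.034466 = 4.8135, so s = α+β = 3.8135.
α = μs = 3.01, β = (1−μ)s = 0.80.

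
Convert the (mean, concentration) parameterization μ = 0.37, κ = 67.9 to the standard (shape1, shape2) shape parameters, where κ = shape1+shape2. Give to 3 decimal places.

shape1 = 25.123, shape2 = 42.777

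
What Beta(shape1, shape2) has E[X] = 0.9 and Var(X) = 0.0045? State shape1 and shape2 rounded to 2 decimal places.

shape1 = 17.10, shape2 = 1.90

Let s = shape1+shape2. The Beta variance is μ(1−μ)/(s+1).
So s+1 = μ(1−μ)/σ² = (0.9×0.1)/0.0045 = 0.09/0.0045 = 20.0000, giving s = 19.0000.
Then shape1 = μs = 0.9×19.0000 = 17.10 and shape2 = (1−μ)s = 0.1×19.0000 = 1.90.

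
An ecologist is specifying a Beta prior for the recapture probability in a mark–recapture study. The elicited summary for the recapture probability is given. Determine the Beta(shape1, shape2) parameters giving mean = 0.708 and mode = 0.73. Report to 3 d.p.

shape1 = 14.804, shape2 = 6.105

With s = shape1+shape2: μ = shape1/s and mode = (shape1−1)/(s−2). Eliminating shape1 = μs,
μs − 1 = m(s−2) ⇒ s(μ−m) = 1−2m ⇒ s = -0.46/-0.022 = 20.9091.
So shape1 = μs = 14.804, shape2 = (1−μ)s = 6.105.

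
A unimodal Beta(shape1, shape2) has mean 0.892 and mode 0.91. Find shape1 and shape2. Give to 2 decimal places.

shape1 = 40.64, shape2 = 4.92

Let s = shape1+shape2. Mean gives shape1 = μs = 0.892s; mode gives (shape1−1)/(s−2) = 0.91.
Substituting: 0.892s − 1 = 0.91(s−2) = 0.91s − 1.82, so -0.018s = -0.82 and s = 45.5556.
Then shape1 = 0.892×45.5556 = 40.64 and shape2 = s−shape1 = 4.92.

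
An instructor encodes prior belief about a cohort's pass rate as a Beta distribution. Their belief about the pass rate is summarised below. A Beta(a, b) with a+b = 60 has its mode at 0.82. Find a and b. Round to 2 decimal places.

a = 48.56, b = 11.44

Since the density peak of Beta(a,b) is at (a−1)/(a+b−2),
a = 1 + 0.82(60−2) = 48.56 and b = 60 − 48.56 = 11.44.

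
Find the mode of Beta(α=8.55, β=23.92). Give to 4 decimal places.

0.2478

The density x^(α−1)(1−x)^(β−1) is maximised at (α−1)/(α+β−2) = 7.55/30.47 = 0.2478.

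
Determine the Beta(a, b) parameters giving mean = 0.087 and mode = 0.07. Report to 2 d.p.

a = 4.40, b = 46.19

Let s = a+b. Mean gives a = μs = 0.087s; mode gives (a−1)/(s−2) = 0.07.
Substituting: 0.087s − 1 = 0.07(s−2) = 0.07s − 0.14, so 0.017s = 0.86 and s = 50.5882.
Then a = 0.087×50.5882 = 4.40 and b = s−a = 46.19.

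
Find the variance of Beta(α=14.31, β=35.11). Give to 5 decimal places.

0.00408

Var = αβ/[(α+β)²(α+β+1)] = (14.31×35.11)/(49.42²×50.42) = 502.4241/123142.601288 = 0.00408.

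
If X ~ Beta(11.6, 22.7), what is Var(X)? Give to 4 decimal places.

0.0063

μ = 11.6/34.3 = 0.338192; Var = μ(1−μ)/(α+β+1) = 0.2238183/35.3 = 0.0063.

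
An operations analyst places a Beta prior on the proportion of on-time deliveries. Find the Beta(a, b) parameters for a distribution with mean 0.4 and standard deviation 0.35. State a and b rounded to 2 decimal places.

σ² = 0.35² = 0.1225.
With s = a+b, Var = μ(1−μ)/(s+1), so s+1 = (0.4×0.6)/0.1225 = 1.9592 and s = 0.9592.
a = μs = 0.38, b = (1−μ)s = 0.58.

a = 0.38, b = 0.58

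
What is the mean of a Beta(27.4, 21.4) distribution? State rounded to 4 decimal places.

0.5615

E[X] = α/(α+β) = 27.4/48.8 = 0.5615.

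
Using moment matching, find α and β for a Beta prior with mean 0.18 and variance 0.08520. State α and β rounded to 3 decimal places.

By moment matching, α+β = μ(1−μ)/σ² − 1 = (0.18·0.82)/0.08520 − 1 = 1.7324 − 1 = 0.7324.
Since α/(α+β) = μ, α = 0.18·0.7324 = 0.132 and β = 0.82·0.7324 = 0.601.

α = 0.132, β = 0.601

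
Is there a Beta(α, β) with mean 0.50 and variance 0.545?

A Beta with mean μ has variance μ(1−μ)/(α+β+1) < μ(1−μ).
Here μ(1−μ) = 0.50×0.50 = 0.2500, and 0.545 ≥ 0.2500.

No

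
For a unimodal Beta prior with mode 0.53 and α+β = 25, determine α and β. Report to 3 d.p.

Since the density peak of Beta(α,β) is at (α−1)/(α+β−2),
α = 1 + 0.53(25−2) = 13.190 and β = 25 − 13.190 = 11.810.

α = 13.190, β = 11.810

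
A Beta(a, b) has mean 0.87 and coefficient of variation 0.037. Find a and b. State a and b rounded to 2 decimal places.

a = 94.09, b = 14.06

σ = CV·μ = 0.037×0.87 = 0.03219, so σ² = 0.001036.
s+1 = μ(1−μ)/σ² = 0.1131/0.001036 = 109.1492, so s = a+b = 108.1492.
a = μs = 94.09, b = (1−μ)s = 14.06.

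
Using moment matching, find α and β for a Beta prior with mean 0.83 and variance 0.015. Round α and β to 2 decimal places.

Let s = α+β. The Beta variance is μ(1−μ)/(s+1).
So s+1 = μ(1−μ)/σ² = (0.83×0.17)/0.015 = 0.1411/0.015 = 9.4067, giving s = 8.4067.
Then α = μs = 0.83×8.4067 = 6.98 and β = (1−μ)s = 0.17×8.4067 = 1.43.

α = 6.98, β = 1.43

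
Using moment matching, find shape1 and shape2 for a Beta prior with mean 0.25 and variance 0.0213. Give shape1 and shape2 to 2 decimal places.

shape1 = 1.95, shape2 = 5.85

Write ν = shape1+shape2; then shape1 = μν and Var = μ(1−μ)/(ν+1).
ν = μ(1−μ)/Var − 1 = 0.1875/0.0213 − 1 = 7.8028.
shape1 = 0.25·7.8028 = 1.95, shape2 = 0.75·7.8028 = 5.85.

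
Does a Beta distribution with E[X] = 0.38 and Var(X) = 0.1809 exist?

Yes

A Beta with mean μ has variance μ(1−μ)/(α+β+1) < μ(1−μ).
Here μ(1−μ) = 0.38×0.62 = 0.2356, and 0.1809 < 0.2356.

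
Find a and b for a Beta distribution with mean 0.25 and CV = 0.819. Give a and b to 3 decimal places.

Var = (CV·μ)² = (0.819×0.25)² = 0.041923.
a+b = μ(1−μ)/Var − 1 = 0.1875/0.041923 − 1 = 3.4725.
Thus a = 0.25·3.4725 = 0.868 and b = 0.75·3.4725 = 2.604.

a = 0.868, b = 2.604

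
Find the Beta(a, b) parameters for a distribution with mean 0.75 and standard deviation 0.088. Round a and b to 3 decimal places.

a = 17.409, b = 5.803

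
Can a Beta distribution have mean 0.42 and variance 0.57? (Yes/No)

No

The Beta variance bound is σ² < μ(1−μ).
Here μ(1−μ) = 0.42×0.58 = 0.2436, and 0.57 ≥ 0.2436.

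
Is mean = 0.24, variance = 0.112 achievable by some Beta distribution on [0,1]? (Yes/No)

The Beta variance bound is σ² < μ(1−μ).
Here μ(1−μ) = 0.24×0.76 = 0.1824, and 0.112 < 0.1824.

Yes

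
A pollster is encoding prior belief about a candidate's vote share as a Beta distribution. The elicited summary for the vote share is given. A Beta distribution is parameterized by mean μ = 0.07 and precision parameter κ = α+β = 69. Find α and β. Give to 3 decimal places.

Split κ in proportion μ : (1−μ): α = 0.07·69 = 4.830, β = 69 − 4.830 = 64.170.

α = 4.830, β = 64.170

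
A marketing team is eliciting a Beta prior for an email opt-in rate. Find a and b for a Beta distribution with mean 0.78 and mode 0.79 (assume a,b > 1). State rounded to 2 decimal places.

a = 45.24, b = 12.76

Let s = a+b. Mean gives a = μs = 0.78s; mode gives (a−1)/(s−2) = 0.79.
Substituting: 0.78s − 1 = 0.79(s−2) = 0.79s − 1.58, so -0.01s = -0.58 and s = 58.0000.
Then a = 0.78×58.0000 = 45.24 and b = s−a = 12.76.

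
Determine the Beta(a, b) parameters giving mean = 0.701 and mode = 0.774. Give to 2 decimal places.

a = 5.26, b = 2.24

Let s = a+b. Mean gives a = μs = 0.701s; mode gives (a−1)/(s−2) = 0.774.
Substituting: 0.701s − 1 = 0.774(s−2) = 0.774s − 1.548, so -0.073s = -0.548 and s = 7.5068.
Then a = 0.701×7.5068 = 5.26 and b = s−a = 2.24.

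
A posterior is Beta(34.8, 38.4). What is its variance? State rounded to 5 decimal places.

0.00336

Var = αβ/[(α+β)²(α+β+1)] = (34.8×38.4)/(73.2²×74.2) = 1336.32/397581.408 = 0.00336.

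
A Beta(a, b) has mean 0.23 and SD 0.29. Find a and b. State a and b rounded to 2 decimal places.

a = 0.25, b = 0.85

Variance = 0.29² = 0.0841. The moment-matching identity a+b = μ(1−μ)/Var − 1 gives
a+b = 0.1771/0.0841 − 1 = 1.1058, so a = μ·1.1058 = 0.25 and b = (1−μ)·1.1058 = 0.85.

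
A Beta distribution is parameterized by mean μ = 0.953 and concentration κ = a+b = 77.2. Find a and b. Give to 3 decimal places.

a = 73.572, b = 3.628

a = μκ = 0.953×77.2 = 73.572 and b = (1−μ)κ = 0.047×77.2 = 3.628.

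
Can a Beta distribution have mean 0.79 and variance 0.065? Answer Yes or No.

A Beta with mean μ has variance μ(1−μ)/(α+β+1) < μ(1−μ).
Here μ(1−μ) = 0.79×0.21 = 0.1659, and 0.065 < 0.1659.

Yes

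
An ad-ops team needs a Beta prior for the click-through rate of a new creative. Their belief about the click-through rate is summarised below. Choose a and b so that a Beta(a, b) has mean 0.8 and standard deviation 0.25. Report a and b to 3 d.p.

First σ² = 0.0625. Setting a = μn, b = (1−μ)n with n = a+b,
μ(1−μ)/(n+1) = 0.0625 ⇒ n+1 = 0.16/0.0625 = 2.5600 ⇒ n = 1.5600.
Hence a = 0.8×1.5600 = 1.248, b = 0.2×1.5600 = 0.312.

a = 1.248, b = 0.312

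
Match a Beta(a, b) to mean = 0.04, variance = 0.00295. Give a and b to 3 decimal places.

a = 0.481, b = 11.536

Write ν = a+b; then a = μν and Var = μ(1−μ)/(ν+1).
ν = μ(1−μ)/Var − 1 = 0.0384/0.00295 − 1 = 12.0169.
a = 0.04·12.0169 = 0.481, b = 0.96·12.0169 = 11.536.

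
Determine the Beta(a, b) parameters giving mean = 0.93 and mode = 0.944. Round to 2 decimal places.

a = 58.99, b = 4.44

Let s = a+b. Mean gives a = μs = 0.93s; mode gives (a−1)/(s−2) = 0.944.
Substituting: 0.93s − 1 = 0.944(s−2) = 0.944s − 1.888, so -0.014s = -0.888 and s = 63.4286.
Then a = 0.93×63.4286 = 58.99 and b = s−a = 4.44.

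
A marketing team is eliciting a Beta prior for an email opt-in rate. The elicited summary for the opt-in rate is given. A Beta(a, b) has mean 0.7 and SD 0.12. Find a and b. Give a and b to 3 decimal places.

Variance = 0.12² = 0.0144. The moment-matching identity a+b = μ(1−μ)/Var − 1 gives
a+b = 0.21/0.0144 − 1 = 13.5833, so a = μ·13.5833 = 9.508 and b = (1−μ)·13.5833 = 4.075.

a = 9.508, b = 4.075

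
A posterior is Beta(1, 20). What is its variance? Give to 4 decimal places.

0.0021

μ = 1/21 = 0.047619; Var = μ(1−μ)/(α+β+1) = 0.0453515/22 = 0.0021.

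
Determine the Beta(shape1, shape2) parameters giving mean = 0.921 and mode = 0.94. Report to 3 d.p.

With s = shape1+shape2: μ = shape1/s and mode = (shape1−1)/(s−2). Eliminating shape1 = μs,
μs − 1 = m(s−2) ⇒ s(μ−m) = 1−2m ⇒ s = -0.88/-0.019 = 46.3158.
So shape1 = μs = 42.657, shape2 = (1−μ)s = 3.659.

shape1 = 42.657, shape2 = 3.659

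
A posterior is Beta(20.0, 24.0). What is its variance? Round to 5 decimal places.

0.00551

μ = 20.0/44.0 = 0.454545; Var = μ(1−μ)/(α+β+1) = 0.2479339/45.0 = 0.00551.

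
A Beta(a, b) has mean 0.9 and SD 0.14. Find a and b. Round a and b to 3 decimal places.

a = 3.233, b = 0.359

σ² = 0.14² = 0.0196.
With s = a+b, Var = μ(1−μ)/(s+1), so s+1 = (0.9×0.1)/0.0196 = 4.5918 and s = 3.5918.
a = μs = 3.233, b = (1−μ)s = 0.359.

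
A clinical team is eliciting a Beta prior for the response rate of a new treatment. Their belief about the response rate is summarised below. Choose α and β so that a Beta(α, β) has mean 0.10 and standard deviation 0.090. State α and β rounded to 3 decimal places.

σ² = 0.090² = 0.008100.
With s = α+β, Var = μ(1−μ)/(s+1), so s+1 = (0.10×0.90)/0.008100 = 11.1111 and s = 10.1111.
α = μs = 1.011, β = (1−μ)s = 9.100.

α = 1.011, β = 9.100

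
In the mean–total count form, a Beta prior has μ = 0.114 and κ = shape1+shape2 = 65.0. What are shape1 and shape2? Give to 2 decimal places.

shape1 = 7.41, shape2 = 57.59

shape1 = μκ = 0.114×65.0 = 7.41 and shape2 = (1−μ)κ = 0.886×65.0 = 57.59.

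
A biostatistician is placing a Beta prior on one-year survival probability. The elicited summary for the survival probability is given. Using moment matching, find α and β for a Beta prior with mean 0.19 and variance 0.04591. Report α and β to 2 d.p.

α = 0.45, β = 1.91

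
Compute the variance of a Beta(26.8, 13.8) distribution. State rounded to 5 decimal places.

α+β = 40.6 and αβ = 369.84, so Var = αβ/[(α+β)²(α+β+1)] = 369.84/68571.776 = 0.00539.

0.00539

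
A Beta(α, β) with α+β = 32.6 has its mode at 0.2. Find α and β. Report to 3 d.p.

α = 7.120, β = 25.480

Since the density peak of Beta(α,β) is at (α−1)/(α+β−2),
α = 1 + 0.2(32.6−2) = 7.120 and β = 32.6 − 7.120 = 25.480.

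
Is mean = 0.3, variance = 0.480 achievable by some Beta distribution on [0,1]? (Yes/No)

No

A Beta with mean μ has variance μ(1−μ)/(α+β+1) < μ(1−μ).
Here μ(1−μ) = 0.3×0.7 = 0.21, and 0.480 ≥ 0.21.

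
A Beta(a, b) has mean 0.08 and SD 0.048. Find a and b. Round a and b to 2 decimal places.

a = 2.48, b = 28.47

First σ² = 0.002304. Setting a = μn, b = (1−μ)n with n = a+b,
μ(1−μ)/(n+1) = 0.002304 ⇒ n+1 = 0.0736/0.002304 = 31.9444 ⇒ n = 30.9444.
Hence a = 0.08×30.9444 = 2.48, b = 0.92×30.9444 = 28.47.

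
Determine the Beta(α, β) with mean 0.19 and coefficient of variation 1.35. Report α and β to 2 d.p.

σ = CV·μ = 1.35×0.19 = 0.25650, so σ² = 0.065792.
s+1 = μ(1−μ)/σ² = 0.1539/0.065792 = 2.3392, so s = α+β = 1.3392.
α = μs = 0.25, β = (1−μ)s = 1.08.

α = 0.25, β = 1.08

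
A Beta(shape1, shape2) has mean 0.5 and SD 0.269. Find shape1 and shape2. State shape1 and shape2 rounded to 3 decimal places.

Variance = 0.269² = 0.072361. The moment-matching identity shape1+shape2 = μ(1−μ)/Var − 1 gives
shape1+shape2 = 0.25/0.072361 − 1 = 2.4549, so shape1 = μ·2.4549 = 1.227 and shape2 = (1−μ)·2.4549 = 1.227.

shape1 = 1.227, shape2 = 1.227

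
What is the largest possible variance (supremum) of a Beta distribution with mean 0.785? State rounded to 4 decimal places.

0.1688

For fixed mean μ the Beta variance is μ(1−μ)/(α+β+1), increasing as α+β decreases.
Its least upper bound (not attained) is μ(1−μ) = 0.785·0.215 = 0.1688.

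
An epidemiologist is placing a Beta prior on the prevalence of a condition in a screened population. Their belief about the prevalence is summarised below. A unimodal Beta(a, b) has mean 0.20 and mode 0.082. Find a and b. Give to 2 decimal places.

a = 1.42, b = 5.67

Let s = a+b. Mean gives a = μs = 0.20s; mode gives (a−1)/(s−2) = 0.082.
Substituting: 0.20s − 1 = 0.082(s−2) = 0.082s − 0.164, so 0.118s = 0.836 and s = 7.0847.
Then a = 0.20×7.0847 = 1.42 and b = s−a = 5.67.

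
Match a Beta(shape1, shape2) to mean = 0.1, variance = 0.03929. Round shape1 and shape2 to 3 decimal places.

shape1 = 0.129, shape2 = 1.162

By moment matching, shape1+shape2 = μ(1−μ)/σ² − 1 = (0.1·0.9)/0.03929 − 1 = 2.2907 − 1 = 1.2907.
Since shape1/(shape1+shape2) = μ, shape1 = 0.1·1.2907 = 0.129 and shape2 = 0.9·1.2907 = 1.162.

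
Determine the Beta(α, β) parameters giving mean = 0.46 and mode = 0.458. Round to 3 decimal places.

Let s = α+β. Mean gives α = μs = 0.46s; mode gives (α−1)/(s−2) = 0.458.
Substituting: 0.46s − 1 = 0.458(s−2) = 0.458s − 0.916, so 0.002s = 0.084 and s = 42.0000.
Then α = 0.46×42.0000 = 19.320 and β = s−α = 22.680.

α = 19.320, β = 22.680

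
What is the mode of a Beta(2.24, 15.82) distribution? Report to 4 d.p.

0.0772

The density x^(α−1)(1−x)^(β−1) is maximised at (α−1)/(α+β−2) = 1.24/16.06 = 0.0772.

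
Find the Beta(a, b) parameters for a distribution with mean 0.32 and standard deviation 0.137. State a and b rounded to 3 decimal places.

a = 3.390, b = 7.204

First σ² = 0.018769. Setting a = μn, b = (1−μ)n with n = a+b,
μ(1−μ)/(n+1) = 0.018769 ⇒ n+1 = 0.2176/0.018769 = 11.5936 ⇒ n = 10.5936.
Hence a = 0.32×10.5936 = 3.390, b = 0.68×10.5936 = 7.204.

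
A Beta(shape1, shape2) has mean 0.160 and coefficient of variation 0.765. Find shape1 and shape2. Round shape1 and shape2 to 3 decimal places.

shape1 = 1.275, shape2 = 6.696

σ = CV·μ = 0.765×0.160 = 0.12240, so σ² = 0.014982.
s+1 = μ(1−μ)/σ² = 0.134400/0.014982 = 8.9709, so s = shape1+shape2 = 7.9709.
shape1 = μs = 1.275, shape2 = (1−μ)s = 6.696.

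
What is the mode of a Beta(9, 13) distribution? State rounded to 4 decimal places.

0.4000

The density x^(α−1)(1−x)^(β−1) is maximised at (α−1)/(α+β−2) = 8/20 = 0.4000.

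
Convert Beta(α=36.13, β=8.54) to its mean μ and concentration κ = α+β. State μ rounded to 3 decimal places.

κ = α+β = 36.13+8.54 = 44.67; μ = α/κ = 36.13/44.67 = 0.809.

μ = 0.809, κ = 44.67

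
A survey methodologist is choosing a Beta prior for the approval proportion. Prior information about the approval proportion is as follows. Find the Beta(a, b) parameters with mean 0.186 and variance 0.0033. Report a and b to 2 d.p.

By moment matching, a+b = μ(1−μ)/σ² − 1 = (0.186·0.814)/0.0033 − 1 = 45.8800 − 1 = 44.8800.
Since a/(a+b) = μ, a = 0.186·44.8800 = 8.35 and b = 0.814·44.8800 = 36.53.

a = 8.35, b = 36.53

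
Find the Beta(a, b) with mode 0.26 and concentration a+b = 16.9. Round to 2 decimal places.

For a,b>1 the mode is (a−1)/(a+b−2), so a = mode·(κ−2)+1 = 0.26×14.9+1 = 4.87.
And b = (1−mode)·(κ−2)+1 = 0.74×14.9+1 = 12.03.

a = 4.87, b = 12.03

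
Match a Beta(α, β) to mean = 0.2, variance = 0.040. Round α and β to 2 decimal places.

By moment matching, α+β = μ(1−μ)/σ² − 1 = (0.2·0.8)/0.040 − 1 = 4.0000 − 1 = 3.0000.
Since α/(α+β) = μ, α = 0.2·3.0000 = 0.60 and β = 0.8·3.0000 = 2.40.

α = 0.60, β = 2.40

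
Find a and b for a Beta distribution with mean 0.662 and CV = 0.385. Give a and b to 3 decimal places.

a = 1.618, b = 0.826

σ = CV·μ = 0.385×0.662 = 0.25487, so σ² = 0.064959.
s+1 = μ(1−μ)/σ² = 0.223756/0.064959 = 3.4446, so s = a+b = 2.4446.
a = μs = 1.618, b = (1−μ)s = 0.826.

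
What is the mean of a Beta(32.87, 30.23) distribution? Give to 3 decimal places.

0.521

The Beta mean is α/(α+β) = 32.87/(32.87+30.23) = 0.521.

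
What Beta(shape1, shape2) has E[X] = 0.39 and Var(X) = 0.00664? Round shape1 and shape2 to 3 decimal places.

shape1 = 13.583, shape2 = 21.245

Write ν = shape1+shape2; then shape1 = μν and Var = μ(1−μ)/(ν+1).
ν = μ(1−μ)/Var − 1 = 0.2379/0.00664 − 1 = 34.8283.
shape1 = 0.39·34.8283 = 13.583, shape2 = 0.61·34.8283 = 21.245.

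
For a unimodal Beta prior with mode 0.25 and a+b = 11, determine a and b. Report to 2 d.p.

a = 3.25, b = 7.75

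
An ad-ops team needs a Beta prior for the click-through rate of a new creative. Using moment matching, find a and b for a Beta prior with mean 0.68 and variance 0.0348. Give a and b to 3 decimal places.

By moment matching, a+b = μ(1−μ)/σ² − 1 = (0.68·0.32)/0.0348 − 1 = 6.2529 − 1 = 5.2529.
Since a/(a+b) = μ, a = 0.68·5.2529 = 3.572 and b = 0.32·5.2529 = 1.681.

a = 3.572, b = 1.681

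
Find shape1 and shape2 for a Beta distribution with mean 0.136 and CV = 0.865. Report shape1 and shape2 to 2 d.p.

shape1 = 1.02, shape2 = 6.47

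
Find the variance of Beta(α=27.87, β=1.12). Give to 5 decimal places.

μ = 27.87/28.99 = 0.961366; Var = μ(1−μ)/(α+β+1) = 0.0371414/29.99 = 0.00124.

0.00124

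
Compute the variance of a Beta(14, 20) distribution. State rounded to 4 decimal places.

0.0069

μ = 14/34 = 0.411765; Var = μ(1−μ)/(α+β+1) = 0.2422145/35 = 0.0069.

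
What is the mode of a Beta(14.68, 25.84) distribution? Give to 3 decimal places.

The density x^(α−1)(1−x)^(β−1) is maximised at (α−1)/(α+β−2) = 13.68/38.52 = 0.355.

0.355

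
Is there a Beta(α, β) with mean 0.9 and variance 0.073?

Yes

A Beta with mean μ has variance μ(1−μ)/(α+β+1) < μ(1−μ).
Here μ(1−μ) = 0.9×0.1 = 0.09, and 0.073 < 0.09.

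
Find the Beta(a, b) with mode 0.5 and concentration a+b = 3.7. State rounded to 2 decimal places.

For a,b>1 the mode is (a−1)/(a+b−2), so a = mode·(κ−2)+1 = 0.5×1.7+1 = 1.85.
And b = (1−mode)·(κ−2)+1 = 0.5×1.7+1 = 1.85.

a = 1.85, b = 1.85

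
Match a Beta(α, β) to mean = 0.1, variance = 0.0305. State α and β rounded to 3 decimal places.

Let s = α+β. The Beta variance is μ(1−μ)/(s+1).
So s+1 = μ(1−μ)/σ² = (0.1×0.9)/0.0305 = 0.09/0.0305 = 2.9508, giving s = 1.9508.
Then α = μs = 0.1×1.9508 = 0.195 and β = (1−μ)s = 0.9×1.9508 = 1.756.

α = 0.195, β = 1.756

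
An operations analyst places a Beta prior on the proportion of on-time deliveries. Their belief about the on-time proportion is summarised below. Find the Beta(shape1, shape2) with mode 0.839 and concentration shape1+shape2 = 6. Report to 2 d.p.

shape1 = 4.36, shape2 = 1.64

Mode = (shape1−1)/(κ−2) with κ = shape1+shape2, so shape1−1 = 0.839·4 = 3.36.
shape1 = 4.36; shape2 = κ − shape1 = 1.64.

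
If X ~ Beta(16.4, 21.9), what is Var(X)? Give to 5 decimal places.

0.00623

μ = 16.4/38.3 = 0.428198; Var = μ(1−μ)/(α+β+1) = 0.2448445/39.3 = 0.00623.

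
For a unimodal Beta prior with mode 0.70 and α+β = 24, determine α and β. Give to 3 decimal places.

Mode = (α−1)/(κ−2) with κ = α+β, so α−1 = 0.70·22 = 15.400.
α = 16.400; β = κ − α = 7.600.

α = 16.400, β = 7.600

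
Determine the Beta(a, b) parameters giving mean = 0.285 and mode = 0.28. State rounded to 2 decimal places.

a = 25.08, b = 62.92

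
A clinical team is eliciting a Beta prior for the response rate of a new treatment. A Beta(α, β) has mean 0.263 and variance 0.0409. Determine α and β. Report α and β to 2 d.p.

By moment matching, α+β = μ(1−μ)/σ² − 1 = (0.263·0.737)/0.0409 − 1 = 4.7391 − 1 = 3.7391.
Since α/(α+β) = μ, α = 0.263·3.7391 = 0.98 and β = 0.737·3.7391 = 2.76.

α = 0.98, β = 2.76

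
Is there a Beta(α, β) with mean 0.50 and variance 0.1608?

Yes

The Beta variance bound is σ² < μ(1−μ).
Here μ(1−μ) = 0.50×0.50 = 0.2500, and 0.1608 < 0.2500.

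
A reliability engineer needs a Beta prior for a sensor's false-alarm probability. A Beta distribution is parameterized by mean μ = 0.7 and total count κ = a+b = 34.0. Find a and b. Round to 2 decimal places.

a = μκ = 0.7×34.0 = 23.80 and b = (1−μ)κ = 0.3×34.0 = 10.20.

a = 23.80, b = 10.20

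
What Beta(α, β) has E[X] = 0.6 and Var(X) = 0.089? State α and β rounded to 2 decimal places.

Let s = α+β. The Beta variance is μ(1−μ)/(s+1).
So s+1 = μ(1−μ)/σ² = (0.6×0.4)/0.089 = 0.24/0.089 = 2.6966, giving s = 1.6966.
Then α = μs = 0.6×1.6966 = 1.02 and β = (1−μ)s = 0.4×1.6966 = 0.68.

α = 1.02, β = 0.68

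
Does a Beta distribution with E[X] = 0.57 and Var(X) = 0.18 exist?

Yes

The Beta variance bound is σ² < μ(1−μ).
Here μ(1−μ) = 0.57×0.43 = 0.2451, and 0.18 < 0.2451.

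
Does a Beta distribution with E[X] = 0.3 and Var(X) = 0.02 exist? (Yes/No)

Yes

For any Beta, Var(X) < E[X]·(1−E[X]).
Here μ(1−μ) = 0.3×0.7 = 0.21, and 0.02 < 0.21.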